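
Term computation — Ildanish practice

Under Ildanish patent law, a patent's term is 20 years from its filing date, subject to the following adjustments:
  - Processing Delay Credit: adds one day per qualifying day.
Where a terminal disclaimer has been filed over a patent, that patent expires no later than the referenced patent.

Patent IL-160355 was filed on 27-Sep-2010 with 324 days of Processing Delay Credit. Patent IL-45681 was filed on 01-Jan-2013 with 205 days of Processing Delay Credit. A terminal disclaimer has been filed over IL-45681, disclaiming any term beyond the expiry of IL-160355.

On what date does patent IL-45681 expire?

Natural term of IL-45681:
  Base: filing + 20 years → 1 January 2033.
  Processing Delay Credit: +205 days → 25 July 2033.
Expiry of referenced patent IL-160355:
  Base: filing + 20 years → 27 September 2030.
  Processing Delay Credit: +324 days → 17 August 2031.
Terminal disclaimer: IL-45681 expires on the earlier of 25 July 2033 and 17 August 2031.

2031-08-17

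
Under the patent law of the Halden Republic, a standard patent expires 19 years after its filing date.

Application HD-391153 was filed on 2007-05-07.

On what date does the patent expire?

2026-05-07

Filing date + 19 years → 7 May 2026.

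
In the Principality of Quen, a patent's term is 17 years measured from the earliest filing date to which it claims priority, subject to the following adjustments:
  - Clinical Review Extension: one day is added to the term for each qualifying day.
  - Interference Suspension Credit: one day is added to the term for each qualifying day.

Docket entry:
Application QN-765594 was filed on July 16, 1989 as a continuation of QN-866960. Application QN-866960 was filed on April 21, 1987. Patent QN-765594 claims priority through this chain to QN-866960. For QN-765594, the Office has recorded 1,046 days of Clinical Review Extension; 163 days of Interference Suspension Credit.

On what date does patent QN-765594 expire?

2007-08-13

Earliest priority filing: 21 April 1987.
Base term: 21 April 1987 + 17 years → 21 April 2004.
Clinical Review Extension: +1046 days → 3 March 2007.
Interference Suspension Credit: +163 days → 13 August 2007.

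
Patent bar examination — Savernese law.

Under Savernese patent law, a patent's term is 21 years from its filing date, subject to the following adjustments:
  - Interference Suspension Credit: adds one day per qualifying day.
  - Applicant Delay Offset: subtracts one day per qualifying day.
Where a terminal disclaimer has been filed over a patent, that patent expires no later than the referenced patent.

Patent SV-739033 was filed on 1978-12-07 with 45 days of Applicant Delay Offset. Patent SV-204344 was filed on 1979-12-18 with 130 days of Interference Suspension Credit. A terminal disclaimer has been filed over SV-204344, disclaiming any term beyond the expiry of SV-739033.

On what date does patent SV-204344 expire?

Natural term of SV-204344:
  Base: filing + 21 years → 18 December 2000.
  Interference Suspension Credit: +130 days → 27 April 2001.
Expiry of referenced patent SV-739033:
  Base: filing + 21 years → 7 December 1999.
  Applicant Delay Offset: −45 days → 23 October 1999.
Terminal disclaimer: SV-204344 expires on the earlier of 27 April 2001 and 23 October 1999.

1999-10-23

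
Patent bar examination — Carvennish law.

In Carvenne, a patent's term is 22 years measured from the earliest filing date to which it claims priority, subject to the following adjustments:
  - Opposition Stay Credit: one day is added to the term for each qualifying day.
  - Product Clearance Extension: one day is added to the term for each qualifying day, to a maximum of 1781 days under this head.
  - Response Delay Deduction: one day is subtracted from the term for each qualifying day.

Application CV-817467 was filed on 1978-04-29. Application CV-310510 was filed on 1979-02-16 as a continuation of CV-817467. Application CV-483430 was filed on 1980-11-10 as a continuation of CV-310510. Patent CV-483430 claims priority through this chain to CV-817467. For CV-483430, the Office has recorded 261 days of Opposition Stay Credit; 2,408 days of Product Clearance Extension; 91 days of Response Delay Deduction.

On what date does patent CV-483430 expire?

Earliest priority filing: 29 April 1978.
Base term: 29 April 1978 + 22 years → 29 April 2000.
Opposition Stay Credit: +261 days → 15 January 2001.
Product Clearance Extension: 2408 days claimed exceeds the 1781-day cap, so +1781 days → 1 December 2005.
Response Delay Deduction: −91 days → 1 September 2005.

2005-09-01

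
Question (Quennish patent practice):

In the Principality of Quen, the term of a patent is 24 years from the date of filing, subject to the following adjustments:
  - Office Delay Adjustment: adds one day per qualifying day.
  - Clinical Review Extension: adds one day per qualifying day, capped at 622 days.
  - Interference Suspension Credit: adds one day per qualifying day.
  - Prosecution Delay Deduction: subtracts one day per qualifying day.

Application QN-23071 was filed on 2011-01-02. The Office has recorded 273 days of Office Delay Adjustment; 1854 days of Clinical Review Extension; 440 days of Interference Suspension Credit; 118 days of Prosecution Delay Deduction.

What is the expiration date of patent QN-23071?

Base term: filing date + 24 years → 2 January 2035.
Office Delay Adjustment: +273 days → 2 October 2035.
Clinical Review Extension: 1854 days claimed exceeds the 622-day cap, so +622 days → 15 June 2037.
Interference Suspension Credit: +440 days → 29 August 2038.
Prosecution Delay Deduction: −118 days → 3 May 2038.

2038-05-03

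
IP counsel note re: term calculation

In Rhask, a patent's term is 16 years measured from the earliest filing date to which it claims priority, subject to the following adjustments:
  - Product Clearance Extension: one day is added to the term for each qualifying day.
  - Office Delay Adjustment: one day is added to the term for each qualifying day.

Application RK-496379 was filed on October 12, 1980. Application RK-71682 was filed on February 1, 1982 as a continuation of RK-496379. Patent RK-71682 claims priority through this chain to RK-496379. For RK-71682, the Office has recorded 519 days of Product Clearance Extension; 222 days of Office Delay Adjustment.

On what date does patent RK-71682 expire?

1998-10-23

Earliest priority filing: 12 October 1980.
Base term: 12 October 1980 + 16 years → 12 October 1996.
Product Clearance Extension: +519 days → 15 March 1998.
Office Delay Adjustment: +222 days → 23 October 1998.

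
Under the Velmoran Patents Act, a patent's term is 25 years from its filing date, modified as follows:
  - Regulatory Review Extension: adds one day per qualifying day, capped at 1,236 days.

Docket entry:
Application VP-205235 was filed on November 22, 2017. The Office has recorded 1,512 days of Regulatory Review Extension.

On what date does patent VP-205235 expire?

2046-04-11

Base term: filing date + 25 years → 22 November 2042.
Regulatory Review Extension: 1512 days claimed exceeds the 1236-day cap, so +1236 days → 11 April 2046.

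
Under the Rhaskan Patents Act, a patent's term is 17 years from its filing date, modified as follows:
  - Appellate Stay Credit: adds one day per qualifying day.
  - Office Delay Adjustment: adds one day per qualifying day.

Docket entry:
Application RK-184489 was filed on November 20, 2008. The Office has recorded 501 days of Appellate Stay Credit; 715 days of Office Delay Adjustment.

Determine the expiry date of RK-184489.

March 20, 2029

Base term: filing date + 17 years → 20 November 2025.
Appellate Stay Credit: +501 days → 5 April 2027.
Office Delay Adjustment: +715 days → 20 March 2029.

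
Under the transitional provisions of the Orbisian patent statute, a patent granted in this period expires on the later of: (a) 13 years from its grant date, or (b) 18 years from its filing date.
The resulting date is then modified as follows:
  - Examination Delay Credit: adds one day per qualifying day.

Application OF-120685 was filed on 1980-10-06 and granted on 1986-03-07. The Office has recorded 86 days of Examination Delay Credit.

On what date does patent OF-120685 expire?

1999-06-01

(a) grant + 13 years → 7 March 1999.
(b) filing + 18 years → 6 October 1998.
Later of the two: 7 March 1999.
Examination Delay Credit: +86 days → 1 June 1999.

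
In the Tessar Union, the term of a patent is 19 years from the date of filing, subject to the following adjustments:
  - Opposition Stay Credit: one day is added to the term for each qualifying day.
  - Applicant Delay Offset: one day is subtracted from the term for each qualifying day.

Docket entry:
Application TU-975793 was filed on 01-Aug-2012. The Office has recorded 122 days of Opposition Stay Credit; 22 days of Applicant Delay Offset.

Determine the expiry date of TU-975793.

2031-11-09

Base term: filing date + 19 years → 1 August 2031.
Opposition Stay Credit: +122 days → 1 December 2031.
Applicant Delay Offset: −22 days → 9 November 2031.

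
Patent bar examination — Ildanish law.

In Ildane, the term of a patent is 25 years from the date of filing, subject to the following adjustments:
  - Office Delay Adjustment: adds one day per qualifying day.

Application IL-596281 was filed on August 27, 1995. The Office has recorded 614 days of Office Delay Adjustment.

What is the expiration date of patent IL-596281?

2022-05-03

Base term: filing date + 25 years → 27 August 2020.
Office Delay Adjustment: +614 days → 3 May 2022.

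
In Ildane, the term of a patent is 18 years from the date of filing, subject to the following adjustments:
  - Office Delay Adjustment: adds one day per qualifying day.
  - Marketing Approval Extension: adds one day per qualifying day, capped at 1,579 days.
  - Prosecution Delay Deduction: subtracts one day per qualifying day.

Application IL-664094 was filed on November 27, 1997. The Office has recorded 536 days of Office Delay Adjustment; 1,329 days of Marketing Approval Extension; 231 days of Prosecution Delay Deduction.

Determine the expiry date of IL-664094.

Base term: filing date + 18 years → 27 November 2015.
Office Delay Adjustment: +536 days → 16 May 2017.
Marketing Approval Extension: 1329 days (within the 1579-day cap) → +1329 days → 4 January 2021.
Prosecution Delay Deduction: −231 days → 18 May 2020.

May 18, 2020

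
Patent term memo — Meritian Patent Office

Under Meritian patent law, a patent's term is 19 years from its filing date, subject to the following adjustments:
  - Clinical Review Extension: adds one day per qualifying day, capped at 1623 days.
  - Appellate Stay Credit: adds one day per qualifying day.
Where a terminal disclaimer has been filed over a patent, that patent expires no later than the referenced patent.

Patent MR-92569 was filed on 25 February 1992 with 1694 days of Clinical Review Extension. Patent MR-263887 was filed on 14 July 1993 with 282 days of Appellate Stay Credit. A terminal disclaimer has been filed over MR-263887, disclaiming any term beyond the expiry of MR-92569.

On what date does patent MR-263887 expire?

Natural term of MR-263887:
  Base: filing + 19 years → 14 July 2012.
  Appellate Stay Credit: +282 days → 22 April 2013.
Expiry of referenced patent MR-92569:
  Base: filing + 19 years → 25 February 2011.
  Clinical Review Extension: 1694 days claimed exceeds the 1623-day cap, so +1623 days → 6 August 2015.
Terminal disclaimer: MR-263887 expires on the earlier of 22 April 2013 and 6 August 2015.

April 22, 2013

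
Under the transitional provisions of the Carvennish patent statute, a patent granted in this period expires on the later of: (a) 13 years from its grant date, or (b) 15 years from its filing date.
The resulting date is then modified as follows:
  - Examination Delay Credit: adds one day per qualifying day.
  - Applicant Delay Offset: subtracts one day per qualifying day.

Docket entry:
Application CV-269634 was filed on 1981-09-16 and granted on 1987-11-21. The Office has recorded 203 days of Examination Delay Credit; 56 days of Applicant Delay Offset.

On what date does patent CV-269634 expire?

(a) grant + 13 years → 21 November 2000.
(b) filing + 15 years → 16 September 1996.
Later of the two: 21 November 2000.
Examination Delay Credit: +203 days → 12 June 2001.
Applicant Delay Offset: −56 days → 17 April 2001.

2001-04-17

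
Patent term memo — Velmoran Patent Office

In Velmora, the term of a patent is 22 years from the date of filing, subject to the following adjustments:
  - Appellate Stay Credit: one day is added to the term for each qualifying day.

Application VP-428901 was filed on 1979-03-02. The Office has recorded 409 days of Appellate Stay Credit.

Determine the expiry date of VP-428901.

Base term: filing date + 22 years → 2 March 2001.
Appellate Stay Credit: +409 days → 15 April 2002.

2002-04-15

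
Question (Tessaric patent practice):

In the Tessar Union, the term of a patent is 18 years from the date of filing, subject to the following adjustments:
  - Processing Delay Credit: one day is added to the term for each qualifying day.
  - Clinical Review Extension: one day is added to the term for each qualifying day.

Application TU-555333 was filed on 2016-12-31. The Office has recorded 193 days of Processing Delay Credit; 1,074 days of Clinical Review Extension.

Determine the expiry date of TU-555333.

Base term: filing date + 18 years → 31 December 2034.
Processing Delay Credit: +193 days → 12 July 2035.
Clinical Review Extension: +1074 days → 20 June 2038.

2038-06-20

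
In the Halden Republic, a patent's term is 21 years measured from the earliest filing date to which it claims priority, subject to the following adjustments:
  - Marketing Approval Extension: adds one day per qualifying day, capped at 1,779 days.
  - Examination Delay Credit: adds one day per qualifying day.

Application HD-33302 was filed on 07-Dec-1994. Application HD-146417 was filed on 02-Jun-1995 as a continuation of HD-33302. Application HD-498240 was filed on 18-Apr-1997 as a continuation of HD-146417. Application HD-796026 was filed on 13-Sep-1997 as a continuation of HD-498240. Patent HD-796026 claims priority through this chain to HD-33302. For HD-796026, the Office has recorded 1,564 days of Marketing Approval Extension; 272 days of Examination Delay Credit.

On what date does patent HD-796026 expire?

Earliest priority filing: 7 December 1994.
Base term: 7 December 1994 + 21 years → 7 December 2015.
Marketing Approval Extension: 1564 days (within the 1779-day cap) → +1564 days → 19 March 2020.
Examination Delay Credit: +272 days → 16 December 2020.

2020-12-16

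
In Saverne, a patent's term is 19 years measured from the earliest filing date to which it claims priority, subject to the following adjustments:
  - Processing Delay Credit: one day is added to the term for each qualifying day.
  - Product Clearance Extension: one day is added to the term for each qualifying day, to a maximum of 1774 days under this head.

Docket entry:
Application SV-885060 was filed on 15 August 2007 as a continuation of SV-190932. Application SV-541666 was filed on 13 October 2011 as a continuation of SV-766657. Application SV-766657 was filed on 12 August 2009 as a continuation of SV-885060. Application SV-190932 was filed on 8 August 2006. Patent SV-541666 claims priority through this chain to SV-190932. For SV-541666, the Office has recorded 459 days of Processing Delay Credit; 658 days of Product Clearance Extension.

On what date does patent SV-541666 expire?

Earliest priority filing: 8 August 2006.
Base term: 8 August 2006 + 19 years → 8 August 2025.
Processing Delay Credit: +459 days → 10 November 2026.
Product Clearance Extension: 658 days (within the 1774-day cap) → +658 days → 29 August 2028.

August 29, 2028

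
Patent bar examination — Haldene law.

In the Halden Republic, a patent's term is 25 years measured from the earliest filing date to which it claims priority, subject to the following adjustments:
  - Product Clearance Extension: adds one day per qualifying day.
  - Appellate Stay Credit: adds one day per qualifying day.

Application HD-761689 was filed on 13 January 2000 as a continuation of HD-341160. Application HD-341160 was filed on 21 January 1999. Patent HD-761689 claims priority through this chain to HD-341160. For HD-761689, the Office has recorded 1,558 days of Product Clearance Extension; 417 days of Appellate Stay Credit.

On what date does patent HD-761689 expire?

Earliest priority filing: 21 January 1999.
Base term: 21 January 1999 + 25 years → 21 January 2024.
Product Clearance Extension: +1558 days → 27 April 2028.
Appellate Stay Credit: +417 days → 18 June 2029.

2029-06-18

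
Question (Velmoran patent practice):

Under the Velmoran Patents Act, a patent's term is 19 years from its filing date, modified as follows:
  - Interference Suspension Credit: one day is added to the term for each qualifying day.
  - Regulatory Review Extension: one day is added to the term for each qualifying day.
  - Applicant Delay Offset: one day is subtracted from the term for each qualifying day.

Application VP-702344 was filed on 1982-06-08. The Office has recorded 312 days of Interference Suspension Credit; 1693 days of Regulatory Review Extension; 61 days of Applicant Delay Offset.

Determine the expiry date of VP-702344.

October 4, 2006

Base term: filing date + 19 years → 8 June 2001.
Interference Suspension Credit: +312 days → 16 April 2002.
Regulatory Review Extension: +1693 days → 4 December 2006.
Applicant Delay Offset: −61 days → 4 October 2006.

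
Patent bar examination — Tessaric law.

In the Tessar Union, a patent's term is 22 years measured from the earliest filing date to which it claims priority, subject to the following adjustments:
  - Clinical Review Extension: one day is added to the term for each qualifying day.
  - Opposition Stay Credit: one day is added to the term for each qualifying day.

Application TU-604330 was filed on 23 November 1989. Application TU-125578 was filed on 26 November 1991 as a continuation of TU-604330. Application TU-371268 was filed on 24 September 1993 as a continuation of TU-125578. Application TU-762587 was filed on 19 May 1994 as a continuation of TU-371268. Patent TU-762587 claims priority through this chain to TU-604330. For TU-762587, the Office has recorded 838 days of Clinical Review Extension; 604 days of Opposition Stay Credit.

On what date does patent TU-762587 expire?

2015-11-04

Earliest priority filing: 23 November 1989.
Base term: 23 November 1989 + 22 years → 23 November 2011.
Clinical Review Extension: +838 days → 10 March 2014.
Opposition Stay Credit: +604 days → 4 November 2015.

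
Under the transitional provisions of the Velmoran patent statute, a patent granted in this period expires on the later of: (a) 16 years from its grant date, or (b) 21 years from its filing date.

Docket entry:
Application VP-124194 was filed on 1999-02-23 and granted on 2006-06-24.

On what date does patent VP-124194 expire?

(a) grant + 16 years → 24 June 2022.
(b) filing + 21 years → 23 February 2020.
Later of the two: 24 June 2022.

2022-06-24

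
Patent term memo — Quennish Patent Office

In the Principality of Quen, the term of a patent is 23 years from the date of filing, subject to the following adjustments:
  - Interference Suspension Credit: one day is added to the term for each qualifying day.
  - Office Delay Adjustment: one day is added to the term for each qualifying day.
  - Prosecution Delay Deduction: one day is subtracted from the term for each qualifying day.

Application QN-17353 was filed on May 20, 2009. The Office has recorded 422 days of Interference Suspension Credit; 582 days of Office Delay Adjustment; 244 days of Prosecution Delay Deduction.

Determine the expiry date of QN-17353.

June 19, 2034

Base term: filing date + 23 years → 20 May 2032.
Interference Suspension Credit: +422 days → 16 July 2033.
Office Delay Adjustment: +582 days → 18 February 2035.
Prosecution Delay Deduction: −244 days → 19 June 2034.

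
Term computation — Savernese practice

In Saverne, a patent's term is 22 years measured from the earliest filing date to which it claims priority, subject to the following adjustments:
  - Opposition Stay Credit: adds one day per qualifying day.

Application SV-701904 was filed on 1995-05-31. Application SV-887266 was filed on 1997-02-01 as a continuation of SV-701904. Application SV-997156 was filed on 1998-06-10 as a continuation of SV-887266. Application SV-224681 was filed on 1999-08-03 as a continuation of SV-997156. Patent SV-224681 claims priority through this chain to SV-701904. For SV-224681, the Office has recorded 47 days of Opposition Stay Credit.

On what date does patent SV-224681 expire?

July 17, 2017

Earliest priority filing: 31 May 1995.
Base term: 31 May 1995 + 22 years → 31 May 2017.
Opposition Stay Credit: +47 days → 17 July 2017.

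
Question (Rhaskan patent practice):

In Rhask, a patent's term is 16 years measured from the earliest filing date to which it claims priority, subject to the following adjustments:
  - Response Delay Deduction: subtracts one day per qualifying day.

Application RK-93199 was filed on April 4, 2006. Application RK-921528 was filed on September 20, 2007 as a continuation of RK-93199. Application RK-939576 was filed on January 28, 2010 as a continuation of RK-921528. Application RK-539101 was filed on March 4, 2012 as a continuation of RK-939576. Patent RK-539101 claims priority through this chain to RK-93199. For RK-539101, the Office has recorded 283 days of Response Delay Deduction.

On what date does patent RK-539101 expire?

Earliest priority filing: 4 April 2006.
Base term: 4 April 2006 + 16 years → 4 April 2022.
Response Delay Deduction: −283 days → 25 June 2021.

2021-06-25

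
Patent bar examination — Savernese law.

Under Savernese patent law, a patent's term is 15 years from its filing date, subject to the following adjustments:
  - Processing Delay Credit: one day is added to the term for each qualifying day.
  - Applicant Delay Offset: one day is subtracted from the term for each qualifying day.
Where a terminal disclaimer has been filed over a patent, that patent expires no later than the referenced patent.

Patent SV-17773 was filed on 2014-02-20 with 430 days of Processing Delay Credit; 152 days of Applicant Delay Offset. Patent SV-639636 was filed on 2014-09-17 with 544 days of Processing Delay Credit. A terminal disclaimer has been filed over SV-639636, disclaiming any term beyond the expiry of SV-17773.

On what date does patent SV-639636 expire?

November 25, 2029

Natural term of SV-639636:
  Base: filing + 15 years → 17 September 2029.
  Processing Delay Credit: +544 days → 15 March 2031.
Expiry of referenced patent SV-17773:
  Base: filing + 15 years → 20 February 2029.
  Processing Delay Credit: +430 days → 26 April 2030.
  Applicant Delay Offset: −152 days → 25 November 2029.
Terminal disclaimer: SV-639636 expires on the earlier of 15 March 2031 and 25 November 2029.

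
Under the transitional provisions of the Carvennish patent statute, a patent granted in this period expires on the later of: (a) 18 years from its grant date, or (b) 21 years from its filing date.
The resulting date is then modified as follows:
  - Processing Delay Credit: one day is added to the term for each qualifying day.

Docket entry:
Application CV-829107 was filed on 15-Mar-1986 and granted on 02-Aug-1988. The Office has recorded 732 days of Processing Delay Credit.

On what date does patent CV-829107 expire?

March 16, 2009

(a) grant + 18 years → 2 August 2006.
(b) filing + 21 years → 15 March 2007.
Later of the two: 15 March 2007.
Processing Delay Credit: +732 days → 16 March 2009.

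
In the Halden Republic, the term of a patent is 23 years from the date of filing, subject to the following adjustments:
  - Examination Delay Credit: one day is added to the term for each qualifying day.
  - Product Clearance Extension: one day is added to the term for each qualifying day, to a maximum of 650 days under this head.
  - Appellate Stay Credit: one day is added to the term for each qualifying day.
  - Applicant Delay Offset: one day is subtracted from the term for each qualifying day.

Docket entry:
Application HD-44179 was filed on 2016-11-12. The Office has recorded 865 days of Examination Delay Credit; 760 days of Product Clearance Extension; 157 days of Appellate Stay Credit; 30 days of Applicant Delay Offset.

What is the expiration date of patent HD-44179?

May 11, 2044

Base term: filing date + 23 years → 12 November 2039.
Examination Delay Credit: +865 days → 26 March 2042.
Product Clearance Extension: 760 days claimed exceeds the 650-day cap, so +650 days → 5 January 2044.
Appellate Stay Credit: +157 days → 10 June 2044.
Applicant Delay Offset: −30 days → 11 May 2044.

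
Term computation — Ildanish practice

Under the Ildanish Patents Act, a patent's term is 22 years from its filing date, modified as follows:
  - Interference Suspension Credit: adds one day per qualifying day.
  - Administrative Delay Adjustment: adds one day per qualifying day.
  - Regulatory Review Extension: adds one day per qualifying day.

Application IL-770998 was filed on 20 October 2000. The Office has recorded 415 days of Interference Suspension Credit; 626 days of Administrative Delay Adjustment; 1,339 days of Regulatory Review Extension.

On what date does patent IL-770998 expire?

April 26, 2029

Base term: filing date + 22 years → 20 October 2022.
Interference Suspension Credit: +415 days → 9 December 2023.
Administrative Delay Adjustment: +626 days → 26 August 2025.
Regulatory Review Extension: +1339 days → 26 April 2029.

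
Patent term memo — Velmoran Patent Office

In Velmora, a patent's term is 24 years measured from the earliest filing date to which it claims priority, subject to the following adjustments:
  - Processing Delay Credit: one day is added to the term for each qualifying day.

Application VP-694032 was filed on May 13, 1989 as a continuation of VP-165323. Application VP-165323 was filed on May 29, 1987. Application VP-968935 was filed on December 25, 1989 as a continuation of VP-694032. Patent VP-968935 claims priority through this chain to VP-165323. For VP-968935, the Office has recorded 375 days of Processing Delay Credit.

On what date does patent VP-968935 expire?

Earliest priority filing: 29 May 1987.
Base term: 29 May 1987 + 24 years → 29 May 2011.
Processing Delay Credit: +375 days → 7 June 2012.

June 7, 2012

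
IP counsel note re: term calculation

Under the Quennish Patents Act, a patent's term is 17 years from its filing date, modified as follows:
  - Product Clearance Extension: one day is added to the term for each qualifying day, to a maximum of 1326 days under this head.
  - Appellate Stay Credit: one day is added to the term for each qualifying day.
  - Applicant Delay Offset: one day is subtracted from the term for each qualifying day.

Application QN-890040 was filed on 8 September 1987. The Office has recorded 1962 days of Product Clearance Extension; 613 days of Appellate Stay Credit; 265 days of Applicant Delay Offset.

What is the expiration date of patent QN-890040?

2009-04-09

Base term: filing date + 17 years → 8 September 2004.
Product Clearance Extension: 1962 days claimed exceeds the 1326-day cap, so +1326 days → 26 April 2008.
Appellate Stay Credit: +613 days → 30 December 2009.
Applicant Delay Offset: −265 days → 9 April 2009.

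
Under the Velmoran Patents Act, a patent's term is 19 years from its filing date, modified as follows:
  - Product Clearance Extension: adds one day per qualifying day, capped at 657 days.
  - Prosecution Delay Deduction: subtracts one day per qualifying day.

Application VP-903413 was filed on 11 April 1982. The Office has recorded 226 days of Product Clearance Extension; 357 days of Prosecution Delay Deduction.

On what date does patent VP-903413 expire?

Base term: filing date + 19 years → 11 April 2001.
Product Clearance Extension: 226 days (within the 657-day cap) → +226 days → 23 November 2001.
Prosecution Delay Deduction: −357 days → 1 December 2000.

2000-12-01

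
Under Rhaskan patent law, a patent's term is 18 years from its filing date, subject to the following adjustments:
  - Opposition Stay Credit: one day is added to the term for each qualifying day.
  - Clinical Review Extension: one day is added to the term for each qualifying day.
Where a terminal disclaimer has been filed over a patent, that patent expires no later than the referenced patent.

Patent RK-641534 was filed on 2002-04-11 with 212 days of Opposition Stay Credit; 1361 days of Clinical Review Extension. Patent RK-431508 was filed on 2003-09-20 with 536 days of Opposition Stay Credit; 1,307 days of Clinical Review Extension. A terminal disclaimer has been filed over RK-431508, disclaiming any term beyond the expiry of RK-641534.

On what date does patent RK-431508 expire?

Natural term of RK-431508:
  Base: filing + 18 years → 20 September 2021.
  Opposition Stay Credit: +536 days → 10 March 2023.
  Clinical Review Extension: +1307 days → 7 October 2026.
Expiry of referenced patent RK-641534:
  Base: filing + 18 years → 11 April 2020.
  Opposition Stay Credit: +212 days → 9 November 2020.
  Clinical Review Extension: +1361 days → 1 August 2024.
Terminal disclaimer: RK-431508 expires on the earlier of 7 October 2026 and 1 August 2024.

August 1, 2024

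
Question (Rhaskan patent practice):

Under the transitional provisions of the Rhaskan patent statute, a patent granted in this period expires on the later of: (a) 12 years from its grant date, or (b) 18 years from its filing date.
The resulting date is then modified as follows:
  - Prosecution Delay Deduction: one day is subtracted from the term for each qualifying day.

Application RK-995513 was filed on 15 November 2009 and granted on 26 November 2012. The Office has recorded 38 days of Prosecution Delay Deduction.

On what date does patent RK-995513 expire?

2027-10-08

(a) grant + 12 years → 26 November 2024.
(b) filing + 18 years → 15 November 2027.
Later of the two: 15 November 2027.
Prosecution Delay Deduction: −38 days → 8 October 2027.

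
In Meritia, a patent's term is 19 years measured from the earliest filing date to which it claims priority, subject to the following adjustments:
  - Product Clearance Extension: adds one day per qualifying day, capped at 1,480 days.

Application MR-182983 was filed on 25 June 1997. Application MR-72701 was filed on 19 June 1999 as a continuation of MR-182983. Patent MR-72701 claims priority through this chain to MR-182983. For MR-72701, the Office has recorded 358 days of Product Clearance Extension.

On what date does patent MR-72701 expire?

Earliest priority filing: 25 June 1997.
Base term: 25 June 1997 + 19 years → 25 June 2016.
Product Clearance Extension: 358 days (within the 1480-day cap) → +358 days → 18 June 2017.

2017-06-18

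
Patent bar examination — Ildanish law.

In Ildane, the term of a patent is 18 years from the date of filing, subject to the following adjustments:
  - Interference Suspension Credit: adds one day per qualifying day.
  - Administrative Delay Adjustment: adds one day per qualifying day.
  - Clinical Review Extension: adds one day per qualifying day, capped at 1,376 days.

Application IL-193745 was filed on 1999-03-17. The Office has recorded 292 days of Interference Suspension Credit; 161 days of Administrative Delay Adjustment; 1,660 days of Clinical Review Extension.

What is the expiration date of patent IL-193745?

Base term: filing date + 18 years → 17 March 2017.
Interference Suspension Credit: +292 days → 3 January 2018.
Administrative Delay Adjustment: +161 days → 13 June 2018.
Clinical Review Extension: 1660 days claimed exceeds the 1376-day cap, so +1376 days → 20 March 2022.

2022-03-20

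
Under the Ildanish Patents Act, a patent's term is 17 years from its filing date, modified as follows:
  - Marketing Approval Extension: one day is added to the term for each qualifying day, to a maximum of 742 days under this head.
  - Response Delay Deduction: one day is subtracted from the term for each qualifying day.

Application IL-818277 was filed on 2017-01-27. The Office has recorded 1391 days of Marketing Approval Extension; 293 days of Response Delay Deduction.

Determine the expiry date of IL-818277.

2035-04-21

Base term: filing date + 17 years → 27 January 2034.
Marketing Approval Extension: 1391 days claimed exceeds the 742-day cap, so +742 days → 8 February 2036.
Response Delay Deduction: −293 days → 21 April 2035.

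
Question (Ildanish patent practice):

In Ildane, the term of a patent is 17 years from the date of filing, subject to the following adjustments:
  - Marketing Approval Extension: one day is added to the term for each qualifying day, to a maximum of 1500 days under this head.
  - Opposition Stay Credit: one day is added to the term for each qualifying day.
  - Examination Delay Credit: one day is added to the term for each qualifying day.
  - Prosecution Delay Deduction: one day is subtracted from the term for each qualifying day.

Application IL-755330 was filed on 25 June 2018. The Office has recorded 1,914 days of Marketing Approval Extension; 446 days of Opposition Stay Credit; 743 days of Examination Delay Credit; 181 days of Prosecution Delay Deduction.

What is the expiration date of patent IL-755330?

Base term: filing date + 17 years → 25 June 2035.
Marketing Approval Extension: 1914 days claimed exceeds the 1500-day cap, so +1500 days → 3 August 2039.
Opposition Stay Credit: +446 days → 22 October 2040.
Examination Delay Credit: +743 days → 4 November 2042.
Prosecution Delay Deduction: −181 days → 7 May 2042.

2042-05-07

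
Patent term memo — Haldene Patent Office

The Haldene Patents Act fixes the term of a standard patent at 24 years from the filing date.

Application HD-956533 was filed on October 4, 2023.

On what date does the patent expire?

October 4, 2047

Filing date + 24 years → 4 October 2047.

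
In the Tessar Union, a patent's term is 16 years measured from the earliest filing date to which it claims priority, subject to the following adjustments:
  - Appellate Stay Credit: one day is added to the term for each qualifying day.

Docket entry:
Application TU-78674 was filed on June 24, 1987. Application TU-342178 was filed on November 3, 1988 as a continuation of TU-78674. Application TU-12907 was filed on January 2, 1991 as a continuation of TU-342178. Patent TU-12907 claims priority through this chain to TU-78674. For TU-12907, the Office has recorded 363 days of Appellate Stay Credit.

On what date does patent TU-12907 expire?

June 21, 2004

Earliest priority filing: 24 June 1987.
Base term: 24 June 1987 + 16 years → 24 June 2003.
Appellate Stay Credit: +363 days → 21 June 2004.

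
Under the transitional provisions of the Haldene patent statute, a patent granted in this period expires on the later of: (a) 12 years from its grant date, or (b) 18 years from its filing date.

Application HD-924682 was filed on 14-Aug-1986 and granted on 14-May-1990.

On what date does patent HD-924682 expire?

2004-08-14

(a) grant + 12 years → 14 May 2002.
(b) filing + 18 years → 14 August 2004.
Later of the two: 14 August 2004.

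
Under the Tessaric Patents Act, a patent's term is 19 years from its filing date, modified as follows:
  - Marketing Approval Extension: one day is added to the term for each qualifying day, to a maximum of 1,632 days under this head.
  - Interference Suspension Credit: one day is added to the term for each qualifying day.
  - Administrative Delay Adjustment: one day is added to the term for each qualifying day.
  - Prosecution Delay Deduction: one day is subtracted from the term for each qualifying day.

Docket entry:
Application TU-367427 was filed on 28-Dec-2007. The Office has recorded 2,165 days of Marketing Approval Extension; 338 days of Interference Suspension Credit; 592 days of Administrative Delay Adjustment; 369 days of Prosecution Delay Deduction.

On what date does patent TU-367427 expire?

Base term: filing date + 19 years → 28 December 2026.
Marketing Approval Extension: 2165 days claimed exceeds the 1632-day cap, so +1632 days → 17 June 2031.
Interference Suspension Credit: +338 days → 20 May 2032.
Administrative Delay Adjustment: +592 days → 2 January 2034.
Prosecution Delay Deduction: −369 days → 29 December 2032.

2032-12-29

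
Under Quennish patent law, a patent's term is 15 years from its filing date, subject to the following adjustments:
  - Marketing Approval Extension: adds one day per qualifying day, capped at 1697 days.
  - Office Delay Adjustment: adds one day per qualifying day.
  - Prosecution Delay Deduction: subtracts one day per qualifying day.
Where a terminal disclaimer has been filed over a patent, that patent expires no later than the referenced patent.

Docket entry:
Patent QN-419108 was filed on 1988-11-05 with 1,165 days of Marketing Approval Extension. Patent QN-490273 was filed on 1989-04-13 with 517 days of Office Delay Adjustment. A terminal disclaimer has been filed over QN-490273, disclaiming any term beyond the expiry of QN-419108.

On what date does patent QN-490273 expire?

2005-09-12

Natural term of QN-490273:
  Base: filing + 15 years → 13 April 2004.
  Office Delay Adjustment: +517 days → 12 September 2005.
Expiry of referenced patent QN-419108:
  Base: filing + 15 years → 5 November 2003.
  Marketing Approval Extension: 1165 days (within the 1697-day cap) → +1165 days → 13 January 2007.
Terminal disclaimer: QN-490273 expires on the earlier of 12 September 2005 and 13 January 2007.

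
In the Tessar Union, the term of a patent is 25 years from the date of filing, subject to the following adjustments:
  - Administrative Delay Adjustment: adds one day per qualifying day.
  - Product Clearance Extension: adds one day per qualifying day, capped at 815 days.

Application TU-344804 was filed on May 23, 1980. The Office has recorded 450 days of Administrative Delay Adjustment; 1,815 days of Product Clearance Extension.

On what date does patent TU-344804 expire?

Base term: filing date + 25 years → 23 May 2005.
Administrative Delay Adjustment: +450 days → 16 August 2006.
Product Clearance Extension: 1815 days claimed exceeds the 815-day cap, so +815 days → 8 November 2008.

November 8, 2008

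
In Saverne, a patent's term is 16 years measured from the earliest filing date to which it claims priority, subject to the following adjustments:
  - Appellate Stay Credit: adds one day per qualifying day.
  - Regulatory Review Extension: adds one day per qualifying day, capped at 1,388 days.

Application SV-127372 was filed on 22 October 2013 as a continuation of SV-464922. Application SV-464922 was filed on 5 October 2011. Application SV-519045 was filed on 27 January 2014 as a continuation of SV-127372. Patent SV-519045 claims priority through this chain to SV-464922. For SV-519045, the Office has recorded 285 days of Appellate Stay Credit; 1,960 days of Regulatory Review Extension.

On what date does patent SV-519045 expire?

Earliest priority filing: 5 October 2011.
Base term: 5 October 2011 + 16 years → 5 October 2027.
Appellate Stay Credit: +285 days → 16 July 2028.
Regulatory Review Extension: 1960 days claimed exceeds the 1388-day cap, so +1388 days → 4 May 2032.

2032-05-04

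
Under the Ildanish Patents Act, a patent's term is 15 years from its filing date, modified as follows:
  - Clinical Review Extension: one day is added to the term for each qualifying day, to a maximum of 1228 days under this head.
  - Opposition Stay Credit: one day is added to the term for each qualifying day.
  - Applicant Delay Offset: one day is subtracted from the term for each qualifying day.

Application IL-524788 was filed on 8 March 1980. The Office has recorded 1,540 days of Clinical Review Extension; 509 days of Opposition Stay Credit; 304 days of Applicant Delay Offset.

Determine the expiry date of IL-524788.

Base term: filing date + 15 years → 8 March 1995.
Clinical Review Extension: 1540 days claimed exceeds the 1228-day cap, so +1228 days → 18 July 1998.
Opposition Stay Credit: +509 days → 9 December 1999.
Applicant Delay Offset: −304 days → 8 February 1999.

February 8, 1999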